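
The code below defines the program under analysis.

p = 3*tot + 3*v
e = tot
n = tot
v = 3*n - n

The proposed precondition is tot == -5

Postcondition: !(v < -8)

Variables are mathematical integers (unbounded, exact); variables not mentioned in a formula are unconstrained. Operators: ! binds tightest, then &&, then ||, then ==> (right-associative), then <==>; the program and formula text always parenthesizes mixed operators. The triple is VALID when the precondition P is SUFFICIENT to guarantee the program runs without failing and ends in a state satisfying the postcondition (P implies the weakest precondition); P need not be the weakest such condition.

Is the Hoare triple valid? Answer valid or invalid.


Working backward. After the program, !(v < -8) must hold.
Before v := 3*n - n: !(2*n < -8)
Before n := tot: !(2*tot < -8)
Before e := tot: !(2*tot < -8)
Before p := 3*tot + 3*v: !(2*tot < -8)
The weakest precondition is !(2*tot < -8).
Check whether tot == -5 implies it.
Countermodel: at the initial state tot = -5, the precondition holds but the weakest precondition fails.
Answer: invalid


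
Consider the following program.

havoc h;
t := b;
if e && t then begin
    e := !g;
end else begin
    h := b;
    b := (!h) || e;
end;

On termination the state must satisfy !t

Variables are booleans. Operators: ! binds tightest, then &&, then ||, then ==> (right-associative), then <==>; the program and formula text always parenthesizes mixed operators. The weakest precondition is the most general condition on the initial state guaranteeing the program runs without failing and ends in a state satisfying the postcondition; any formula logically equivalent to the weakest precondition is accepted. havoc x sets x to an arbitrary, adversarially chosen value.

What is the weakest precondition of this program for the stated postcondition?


Working backward. After the program, !t must hold.
Then branch requires !t; else branch requires !t.
Before the if: ((e && t) ==> (!t)) && ((!(e && t)) ==> (!t))
Before t := b: ((e && b) ==> (!b)) && ((!(e && b)) ==> (!b))
Before havoc h: ((e && b) ==> (!b)) && ((!(e && b)) ==> (!b))
Answer: WP = ((e && b) ==> (!b)) && ((!(e && b)) ==> (!b))


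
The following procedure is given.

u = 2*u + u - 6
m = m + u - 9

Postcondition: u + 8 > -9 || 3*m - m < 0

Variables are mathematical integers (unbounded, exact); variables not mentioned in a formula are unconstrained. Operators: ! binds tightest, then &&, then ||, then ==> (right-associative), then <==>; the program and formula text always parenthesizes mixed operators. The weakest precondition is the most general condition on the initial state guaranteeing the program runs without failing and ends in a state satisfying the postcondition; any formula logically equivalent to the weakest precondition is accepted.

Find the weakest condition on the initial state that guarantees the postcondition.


Working backward. After the program, the postcondition u + 8 > -9 || 3*m - m < 0 must hold; in canonical form it is u > -17 || 2*m < 0.
Before m := m + u - 9: u > -17 || 2*m + 2*u < 18
Before u := 2*u + u - 6: 3*u > -11 || 2*m + 6*u < 30
Answer: WP = 3*u > -11 || 2*m + 6*u < 30


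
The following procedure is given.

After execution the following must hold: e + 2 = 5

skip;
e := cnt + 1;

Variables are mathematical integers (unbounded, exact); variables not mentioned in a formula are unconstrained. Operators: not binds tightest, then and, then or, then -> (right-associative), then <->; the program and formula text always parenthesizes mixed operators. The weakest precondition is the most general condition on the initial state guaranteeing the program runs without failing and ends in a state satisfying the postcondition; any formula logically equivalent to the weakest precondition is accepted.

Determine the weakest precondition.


Working backward. After the program, the postcondition e + 2 = 5 must hold; in canonical form it is e = 3.
Before e := cnt + 1: cnt = 2
Before skip: cnt = 2
Answer: WP = cnt = 2


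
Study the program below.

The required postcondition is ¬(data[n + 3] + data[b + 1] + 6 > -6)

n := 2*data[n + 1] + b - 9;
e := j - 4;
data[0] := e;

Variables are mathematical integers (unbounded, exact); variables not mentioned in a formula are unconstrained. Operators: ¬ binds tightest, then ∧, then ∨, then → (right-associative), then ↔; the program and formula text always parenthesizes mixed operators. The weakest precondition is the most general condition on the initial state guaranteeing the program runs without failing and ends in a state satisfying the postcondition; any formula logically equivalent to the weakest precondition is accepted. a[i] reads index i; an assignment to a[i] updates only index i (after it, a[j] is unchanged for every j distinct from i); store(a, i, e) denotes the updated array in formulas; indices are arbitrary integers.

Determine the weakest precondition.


Working backward. After the program, the postcondition ¬(data[n + 3] + data[b + 1] + 6 > -6) must hold; in canonical form it is ¬(data[b + 1] + data[n + 3] > -12).
Before data[0] := e: ¬(store(data, 0, e)[b + 1] + store(data, 0, e)[n + 3] > -12)
Before e := j - 4: ¬(store(data, 0, j - 4)[b + 1] + store(data, 0, j - 4)[n + 3] > -12)
Before n := 2*data[n + 1] + b - 9: ¬(store(data, 0, j - 4)[b + 1] + store(data, 0, j - 4)[2*data[n + 1] + b - 6] > -12)
Answer: WP = ¬(store(data, 0, j - 4)[b + 1] + store(data, 0, j - 4)[2*data[n + 1] + b - 6] > -12)


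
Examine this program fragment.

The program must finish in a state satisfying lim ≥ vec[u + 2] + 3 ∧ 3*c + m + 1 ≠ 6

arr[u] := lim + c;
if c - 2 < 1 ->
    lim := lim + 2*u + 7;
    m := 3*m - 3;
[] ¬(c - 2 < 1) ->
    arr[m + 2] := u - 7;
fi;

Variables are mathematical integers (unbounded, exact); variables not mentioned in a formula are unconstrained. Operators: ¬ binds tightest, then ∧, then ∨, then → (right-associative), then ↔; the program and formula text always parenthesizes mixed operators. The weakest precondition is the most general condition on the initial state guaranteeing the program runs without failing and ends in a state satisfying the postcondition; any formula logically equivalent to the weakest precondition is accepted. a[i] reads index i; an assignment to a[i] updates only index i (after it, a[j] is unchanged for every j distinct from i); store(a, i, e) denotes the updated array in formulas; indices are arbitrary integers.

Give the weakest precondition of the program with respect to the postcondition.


Working backward. After the program, the postcondition lim ≥ vec[u + 2] + 3 ∧ 3*c + m + 1 ≠ 6 must hold; in canonical form it is lim ≥ vec[u + 2] + 3 ∧ 3*c + m ≠ 5.
Then branch requires lim + 2*u ≥ vec[u + 2] - 4 ∧ 3*c + 3*m ≠ 8; else branch requires lim ≥ vec[u + 2] + 3 ∧ 3*c + m ≠ 5.
Before the if: (c < 3 → (lim + 2*u ≥ vec[u + 2] - 4 ∧ 3*c + 3*m ≠ 8)) ∧ ((¬(c < 3)) → (lim ≥ vec[u + 2] + 3 ∧ 3*c + m ≠ 5))
Before arr[u] := lim + c: (c < 3 → (lim + 2*u ≥ vec[u + 2] - 4 ∧ 3*c + 3*m ≠ 8)) ∧ ((¬(c < 3)) → (lim ≥ vec[u + 2] + 3 ∧ 3*c + m ≠ 5))
Answer: WP = (c < 3 → (lim + 2*u ≥ vec[u + 2] - 4 ∧ 3*c + 3*m ≠ 8)) ∧ ((¬(c < 3)) → (lim ≥ vec[u + 2] + 3 ∧ 3*c + m ≠ 5))


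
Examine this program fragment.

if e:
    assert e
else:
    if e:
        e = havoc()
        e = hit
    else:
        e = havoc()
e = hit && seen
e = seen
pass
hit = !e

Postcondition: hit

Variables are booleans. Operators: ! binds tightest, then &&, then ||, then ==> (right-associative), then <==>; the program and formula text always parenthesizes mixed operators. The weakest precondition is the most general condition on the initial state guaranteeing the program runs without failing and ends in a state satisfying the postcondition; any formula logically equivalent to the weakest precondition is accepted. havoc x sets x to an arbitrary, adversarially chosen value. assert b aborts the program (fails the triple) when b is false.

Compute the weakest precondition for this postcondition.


Working backward. After the program, hit must hold.
Before hit := !e: !e
Before skip: !e
Before e := seen: !seen
Before e := hit && seen: !seen
Then branch requires e && (!seen); else branch requires (e ==> (!seen)) && ((!e) ==> (!seen)).
Before the if: (e ==> (e && (!seen))) && ((!e) ==> ((e ==> (!seen)) && ((!e) ==> (!seen))))
Answer: WP = (e ==> (e && (!seen))) && ((!e) ==> ((e ==> (!seen)) && ((!e) ==> (!seen))))


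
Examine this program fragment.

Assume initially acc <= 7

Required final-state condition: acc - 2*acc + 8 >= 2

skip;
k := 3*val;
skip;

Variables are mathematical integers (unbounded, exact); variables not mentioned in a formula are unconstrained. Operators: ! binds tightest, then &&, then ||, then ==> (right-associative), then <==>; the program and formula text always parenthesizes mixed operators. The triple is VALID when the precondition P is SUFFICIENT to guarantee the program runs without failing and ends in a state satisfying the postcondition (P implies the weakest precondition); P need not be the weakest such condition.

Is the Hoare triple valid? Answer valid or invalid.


Working backward. After the program, the postcondition acc - 2*acc + 8 >= 2 must hold; in canonical form it is acc <= 6.
Before skip: acc <= 6
Before k := 3*val: acc <= 6
Before skip: acc <= 6
The weakest precondition is acc <= 6.
Check whether acc <= 7 implies it.
Countermodel: at the initial state acc = 7, the precondition holds but the weakest precondition fails.
Answer: invalid


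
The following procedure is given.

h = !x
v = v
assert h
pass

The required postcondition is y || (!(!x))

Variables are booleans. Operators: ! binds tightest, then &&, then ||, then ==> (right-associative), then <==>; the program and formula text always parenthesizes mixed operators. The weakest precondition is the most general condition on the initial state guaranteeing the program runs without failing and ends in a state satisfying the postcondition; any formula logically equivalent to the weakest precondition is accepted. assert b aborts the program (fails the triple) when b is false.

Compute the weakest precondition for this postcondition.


Working backward. After the program, the postcondition y || (!(!x)) must hold; in canonical form it is y || x.
Before skip: y || x
Before assert h: h && (y || x)
Before v := v: h && (y || x)
Before h := !x: (!x) && (y || x)
Answer: WP = (!x) && (y || x)


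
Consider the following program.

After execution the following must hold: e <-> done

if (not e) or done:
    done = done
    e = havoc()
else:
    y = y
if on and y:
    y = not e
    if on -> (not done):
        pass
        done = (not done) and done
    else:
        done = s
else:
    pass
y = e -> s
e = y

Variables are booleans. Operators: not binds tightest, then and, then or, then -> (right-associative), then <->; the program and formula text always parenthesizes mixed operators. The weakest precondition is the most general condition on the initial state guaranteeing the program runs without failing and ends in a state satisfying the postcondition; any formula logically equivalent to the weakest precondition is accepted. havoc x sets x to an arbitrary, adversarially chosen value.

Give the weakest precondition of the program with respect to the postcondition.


Working backward. After the program, e <-> done must hold.
Before e := y: y <-> done
Before y := e -> s: (e -> s) <-> done
Then branch requires ((on -> (not done)) -> (not (e -> s))) and ((not (on -> (not done))) -> ((e -> s) <-> s)); else branch requires (e -> s) <-> done.
Before the if: ((on and y) -> (((on -> (not done)) -> (not (e -> s))) and ((not (on -> (not done))) -> ((e -> s) <-> s)))) and ((not (on and y)) -> ((e -> s) <-> done))
Then branch requires ((on and y) -> ((on -> (not done)) -> (not s))) and ((not (on and y)) -> (s <-> done)) and ((on and y) -> ((not (on -> (not done))) and ((not (on -> (not done))) -> s))) and ((not (on and y)) -> done); else branch requires ((on and y) -> (((on -> (not done)) -> (not (e -> s))) and ((not (on -> (not done))) -> ((e -> s) <-> s)))) and ((not (on and y)) -> ((e -> s) <-> done)).
Before the if: (((not e) or done) -> (((on and y) -> ((on -> (not done)) -> (not s))) and ((not (on and y)) -> (s <-> done)) and ((on and y) -> ((not (on -> (not done))) and ((not (on -> (not done))) -> s))) and ((not (on and y)) -> done))) and ((not ((not e) or done)) -> (((on and y) -> (((on -> (not done)) -> (not (e -> s))) and ((not (on -> (not done))) -> ((e -> s) <-> s)))) and ((not (on and y)) -> ((e -> s) <-> done))))
Answer: WP = (((not e) or done) -> (((on and y) -> ((on -> (not done)) -> (not s))) and ((not (on and y)) -> (s <-> done)) and ((on and y) -> ((not (on -> (not done))) and ((not (on -> (not done))) -> s))) and ((not (on and y)) -> done))) and ((not ((not e) or done)) -> (((on and y) -> (((on -> (not done)) -> (not (e -> s))) and ((not (on -> (not done))) -> ((e -> s) <-> s)))) and ((not (on and y)) -> ((e -> s) <-> done))))


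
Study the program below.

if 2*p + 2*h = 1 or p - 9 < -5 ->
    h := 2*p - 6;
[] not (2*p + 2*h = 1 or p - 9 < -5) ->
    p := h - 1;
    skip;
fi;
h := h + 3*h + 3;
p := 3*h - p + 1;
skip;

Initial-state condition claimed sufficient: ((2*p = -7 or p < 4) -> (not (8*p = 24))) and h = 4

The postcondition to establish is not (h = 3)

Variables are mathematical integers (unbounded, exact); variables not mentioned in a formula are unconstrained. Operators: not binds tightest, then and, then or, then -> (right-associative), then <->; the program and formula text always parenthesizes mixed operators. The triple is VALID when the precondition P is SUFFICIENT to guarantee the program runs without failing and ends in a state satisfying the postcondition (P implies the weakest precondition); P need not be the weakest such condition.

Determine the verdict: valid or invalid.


Working backward. After the program, not (h = 3) must hold.
Before skip: not (h = 3)
Before p := 3*h - p + 1: not (h = 3)
Before h := h + 3*h + 3: not (4*h = 0)
Then branch requires not (8*p = 24); else branch requires not (4*h = 0).
Before the if: ((2*h + 2*p = 1 or p < 4) -> (not (8*p = 24))) and ((not (2*h + 2*p = 1 or p < 4)) -> (not (4*h = 0)))
The weakest precondition is ((2*h + 2*p = 1 or p < 4) -> (not (8*p = 24))) and ((not (2*h + 2*p = 1 or p < 4)) -> (not (4*h = 0))).
Check whether ((2*p = -7 or p < 4) -> (not (8*p = 24))) and h = 4 implies it.
Every state satisfying the precondition satisfies the weakest precondition: the implication holds.
Answer: valid


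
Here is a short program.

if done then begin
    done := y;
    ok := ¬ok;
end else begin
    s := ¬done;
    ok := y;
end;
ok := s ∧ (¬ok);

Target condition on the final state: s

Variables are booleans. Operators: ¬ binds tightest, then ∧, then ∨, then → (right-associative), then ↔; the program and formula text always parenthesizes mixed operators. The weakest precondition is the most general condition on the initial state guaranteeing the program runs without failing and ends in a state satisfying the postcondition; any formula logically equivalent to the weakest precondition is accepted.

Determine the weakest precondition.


Working backward. After the program, s must hold.
Before ok := s ∧ (¬ok): s
Then branch requires s; else branch requires ¬done.
Before the if: done → s
Answer: WP = done → s


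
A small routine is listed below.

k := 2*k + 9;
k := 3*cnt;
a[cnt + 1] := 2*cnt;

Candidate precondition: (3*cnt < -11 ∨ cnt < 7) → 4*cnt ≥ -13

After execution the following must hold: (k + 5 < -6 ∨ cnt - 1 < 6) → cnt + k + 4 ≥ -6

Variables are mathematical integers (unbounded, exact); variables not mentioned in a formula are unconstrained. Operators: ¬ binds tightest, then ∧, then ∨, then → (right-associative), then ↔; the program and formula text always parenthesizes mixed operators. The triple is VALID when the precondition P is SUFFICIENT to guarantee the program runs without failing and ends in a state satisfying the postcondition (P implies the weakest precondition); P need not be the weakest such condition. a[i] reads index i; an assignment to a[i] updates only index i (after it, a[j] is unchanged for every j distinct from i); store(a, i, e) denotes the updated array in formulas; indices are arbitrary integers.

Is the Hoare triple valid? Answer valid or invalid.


Working backward. After the program, the postcondition (k + 5 < -6 ∨ cnt - 1 < 6) → cnt + k + 4 ≥ -6 must hold; in canonical form it is (k < -11 ∨ cnt < 7) → cnt + k ≥ -10.
Before a[cnt + 1] := 2*cnt: (k < -11 ∨ cnt < 7) → cnt + k ≥ -10
Before k := 3*cnt: (3*cnt < -11 ∨ cnt < 7) → 4*cnt ≥ -10
Before k := 2*k + 9: (3*cnt < -11 ∨ cnt < 7) → 4*cnt ≥ -10
The weakest precondition is (3*cnt < -11 ∨ cnt < 7) → 4*cnt ≥ -10.
Check whether (3*cnt < -11 ∨ cnt < 7) → 4*cnt ≥ -13 implies it.
Countermodel: at the initial state cnt = -3, the precondition holds but the weakest precondition fails.
Answer: invalid


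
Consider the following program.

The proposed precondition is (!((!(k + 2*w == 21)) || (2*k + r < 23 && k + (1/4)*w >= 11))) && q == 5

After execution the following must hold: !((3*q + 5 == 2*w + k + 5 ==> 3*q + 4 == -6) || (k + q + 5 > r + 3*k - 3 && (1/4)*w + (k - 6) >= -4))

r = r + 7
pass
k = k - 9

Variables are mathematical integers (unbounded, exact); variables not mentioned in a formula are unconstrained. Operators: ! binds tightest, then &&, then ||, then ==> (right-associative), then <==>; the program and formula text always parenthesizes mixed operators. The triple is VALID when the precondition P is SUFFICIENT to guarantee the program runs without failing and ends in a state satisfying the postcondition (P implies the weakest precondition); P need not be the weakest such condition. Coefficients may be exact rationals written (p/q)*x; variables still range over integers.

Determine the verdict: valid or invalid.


Working backward. After the program, the postcondition !((3*q + 5 == 2*w + k + 5 ==> 3*q + 4 == -6) || (k + q + 5 > r + 3*k - 3 && (1/4)*w + (k - 6) >= -4)) must hold; in canonical form it is !((3*q == k + 2*w ==> 3*q == -10) || (q > 2*k + r - 8 && k + (1/4)*w >= 2)).
Before k := k - 9: !((3*q == k + 2*w - 9 ==> 3*q == -10) || (q > 2*k + r - 26 && k + (1/4)*w >= 11))
Before skip: !((3*q == k + 2*w - 9 ==> 3*q == -10) || (q > 2*k + r - 26 && k + (1/4)*w >= 11))
Before r := r + 7: !((3*q == k + 2*w - 9 ==> 3*q == -10) || (q > 2*k + r - 19 && k + (1/4)*w >= 11))
The weakest precondition is !((3*q == k + 2*w - 9 ==> 3*q == -10) || (q > 2*k + r - 19 && k + (1/4)*w >= 11)).
Check whether (!((!(k + 2*w == 21)) || (2*k + r < 23 && k + (1/4)*w >= 11))) && q == 5 implies it.
Countermodel: at the initial state k = 11, q = 5, r = 1, w = 5, the precondition holds but the weakest precondition fails.
Answer: invalid


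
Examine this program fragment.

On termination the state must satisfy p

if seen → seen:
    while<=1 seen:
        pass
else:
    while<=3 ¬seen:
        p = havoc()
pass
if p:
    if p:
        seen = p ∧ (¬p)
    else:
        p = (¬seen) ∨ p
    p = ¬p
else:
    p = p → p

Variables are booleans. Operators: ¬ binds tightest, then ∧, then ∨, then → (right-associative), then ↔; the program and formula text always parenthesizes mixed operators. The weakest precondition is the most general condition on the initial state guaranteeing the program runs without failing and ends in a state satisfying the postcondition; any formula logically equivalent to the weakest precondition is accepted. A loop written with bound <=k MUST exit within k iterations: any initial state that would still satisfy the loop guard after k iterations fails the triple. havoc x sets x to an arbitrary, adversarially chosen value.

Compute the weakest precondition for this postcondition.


Working backward. After the program, p must hold.
Then branch requires (p → (¬p)) ∧ ((¬p) → (¬((¬seen) ∨ p))); else branch requires true.
Before the if: p → ((p → (¬p)) ∧ ((¬p) → (¬((¬seen) ∨ p))))
Before skip: p → ((p → (¬p)) ∧ ((¬p) → (¬((¬seen) ∨ p))))
Then branch requires (seen → ((¬seen) ∧ (p → ((p → (¬p)) ∧ ((¬p) → (¬((¬seen) ∨ p))))))) ∧ ((¬seen) → (p → ((p → (¬p)) ∧ ((¬p) → (¬((¬seen) ∨ p)))))); else branch requires seen ∧ (seen → (p → ((p → (¬p)) ∧ ((¬p) → (¬((¬seen) ∨ p)))))).
Before the if: (seen → ((¬seen) ∧ (p → ((p → (¬p)) ∧ ((¬p) → (¬((¬seen) ∨ p))))))) ∧ ((¬seen) → (p → ((p → (¬p)) ∧ ((¬p) → (¬((¬seen) ∨ p))))))
Answer: WP = (seen → ((¬seen) ∧ (p → ((p → (¬p)) ∧ ((¬p) → (¬((¬seen) ∨ p))))))) ∧ ((¬seen) → (p → ((p → (¬p)) ∧ ((¬p) → (¬((¬seen) ∨ p))))))


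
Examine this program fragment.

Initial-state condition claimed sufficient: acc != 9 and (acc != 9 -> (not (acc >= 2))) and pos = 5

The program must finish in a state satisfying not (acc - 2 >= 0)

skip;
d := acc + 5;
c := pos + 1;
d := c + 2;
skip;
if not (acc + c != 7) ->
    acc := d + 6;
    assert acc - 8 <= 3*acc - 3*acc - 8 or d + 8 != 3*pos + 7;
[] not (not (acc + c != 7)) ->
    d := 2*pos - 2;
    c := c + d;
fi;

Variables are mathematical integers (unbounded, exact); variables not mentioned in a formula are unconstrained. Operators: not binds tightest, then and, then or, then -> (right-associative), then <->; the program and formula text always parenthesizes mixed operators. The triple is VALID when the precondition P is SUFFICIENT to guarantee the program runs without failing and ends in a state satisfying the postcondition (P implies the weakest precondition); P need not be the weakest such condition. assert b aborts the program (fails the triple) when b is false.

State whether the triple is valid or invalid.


Working backward. After the program, the postcondition not (acc - 2 >= 0) must hold; in canonical form it is not (acc >= 2).
Then branch requires (d <= -6 or d != 3*pos - 1) and (not (d >= -4)); else branch requires not (acc >= 2).
Before the if: ((not (acc + c != 7)) -> ((d <= -6 or d != 3*pos - 1) and (not (d >= -4)))) and (acc + c != 7 -> (not (acc >= 2)))
Before skip: ((not (acc + c != 7)) -> ((d <= -6 or d != 3*pos - 1) and (not (d >= -4)))) and (acc + c != 7 -> (not (acc >= 2)))
Before d := c + 2: ((not (acc + c != 7)) -> ((c <= -8 or c != 3*pos - 3) and (not (c >= -6)))) and (acc + c != 7 -> (not (acc >= 2)))
Before c := pos + 1: ((not (acc + pos != 6)) -> ((pos <= -9 or 2*pos != 4) and (not (pos >= -7)))) and (acc + pos != 6 -> (not (acc >= 2)))
Before d := acc + 5: ((not (acc + pos != 6)) -> ((pos <= -9 or 2*pos != 4) and (not (pos >= -7)))) and (acc + pos != 6 -> (not (acc >= 2)))
Before skip: ((not (acc + pos != 6)) -> ((pos <= -9 or 2*pos != 4) and (not (pos >= -7)))) and (acc + pos != 6 -> (not (acc >= 2)))
The weakest precondition is ((not (acc + pos != 6)) -> ((pos <= -9 or 2*pos != 4) and (not (pos >= -7)))) and (acc + pos != 6 -> (not (acc >= 2))).
Check whether acc != 9 and (acc != 9 -> (not (acc >= 2))) and pos = 5 implies it.
Countermodel: at the initial state acc = 1, pos = 5, the precondition holds but the weakest precondition fails.
Answer: invalid


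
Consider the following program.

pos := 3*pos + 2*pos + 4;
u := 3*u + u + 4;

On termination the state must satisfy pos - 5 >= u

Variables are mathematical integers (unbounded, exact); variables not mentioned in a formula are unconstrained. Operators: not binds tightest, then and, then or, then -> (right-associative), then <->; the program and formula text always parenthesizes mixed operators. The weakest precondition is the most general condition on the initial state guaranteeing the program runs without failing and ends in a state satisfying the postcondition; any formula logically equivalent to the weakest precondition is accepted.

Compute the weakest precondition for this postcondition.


Working backward. After the program, the postcondition pos - 5 >= u must hold; in canonical form it is pos >= u + 5.
Before u := 3*u + u + 4: pos >= 4*u + 9
Before pos := 3*pos + 2*pos + 4: 5*pos >= 4*u + 5
Answer: WP = 5*pos >= 4*u + 5


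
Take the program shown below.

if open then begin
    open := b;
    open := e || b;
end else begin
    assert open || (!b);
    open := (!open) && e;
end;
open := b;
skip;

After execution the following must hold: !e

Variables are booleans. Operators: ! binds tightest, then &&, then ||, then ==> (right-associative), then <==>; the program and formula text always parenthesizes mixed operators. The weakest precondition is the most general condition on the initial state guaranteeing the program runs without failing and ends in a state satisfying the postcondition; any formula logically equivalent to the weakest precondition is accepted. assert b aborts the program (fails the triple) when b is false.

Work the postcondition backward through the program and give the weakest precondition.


Working backward. After the program, !e must hold.
Before skip: !e
Before open := b: !e
Then branch requires !e; else branch requires (open || (!b)) && (!e).
Before the if: (open ==> (!e)) && ((!open) ==> ((open || (!b)) && (!e)))
Answer: WP = (open ==> (!e)) && ((!open) ==> ((open || (!b)) && (!e)))


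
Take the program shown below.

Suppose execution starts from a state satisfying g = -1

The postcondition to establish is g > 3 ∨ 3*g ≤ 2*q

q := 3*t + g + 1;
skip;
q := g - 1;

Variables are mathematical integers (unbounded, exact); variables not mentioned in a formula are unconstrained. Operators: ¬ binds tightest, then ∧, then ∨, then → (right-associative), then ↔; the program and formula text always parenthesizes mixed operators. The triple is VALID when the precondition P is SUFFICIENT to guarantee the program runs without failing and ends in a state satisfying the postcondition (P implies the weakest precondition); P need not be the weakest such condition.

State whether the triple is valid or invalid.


Working backward. After the program, g > 3 ∨ 3*g ≤ 2*q must hold.
Before q := g - 1: g > 3 ∨ g ≤ -2
Before skip: g > 3 ∨ g ≤ -2
Before q := 3*t + g + 1: g > 3 ∨ g ≤ -2
The weakest precondition is g > 3 ∨ g ≤ -2.
Check whether g = -1 implies it.
Countermodel: at the initial state g = -1, the precondition holds but the weakest precondition fails.
Answer: invalid


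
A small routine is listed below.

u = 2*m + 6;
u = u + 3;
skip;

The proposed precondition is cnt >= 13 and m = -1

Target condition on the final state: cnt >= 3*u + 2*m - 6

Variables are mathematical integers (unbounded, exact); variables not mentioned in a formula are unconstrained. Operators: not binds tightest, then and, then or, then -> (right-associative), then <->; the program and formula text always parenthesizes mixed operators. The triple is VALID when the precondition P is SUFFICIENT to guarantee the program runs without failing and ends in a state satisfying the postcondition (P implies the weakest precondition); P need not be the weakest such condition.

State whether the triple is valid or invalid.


Working backward. After the program, the postcondition cnt >= 3*u + 2*m - 6 must hold; in canonical form it is cnt >= 2*m + 3*u - 6.
Before skip: cnt >= 2*m + 3*u - 6
Before u := u + 3: cnt >= 2*m + 3*u + 3
Before u := 2*m + 6: cnt >= 8*m + 21
The weakest precondition is cnt >= 8*m + 21.
Check whether cnt >= 13 and m = -1 implies it.
Every state satisfying the precondition satisfies the weakest precondition: the implication holds.
Answer: valid


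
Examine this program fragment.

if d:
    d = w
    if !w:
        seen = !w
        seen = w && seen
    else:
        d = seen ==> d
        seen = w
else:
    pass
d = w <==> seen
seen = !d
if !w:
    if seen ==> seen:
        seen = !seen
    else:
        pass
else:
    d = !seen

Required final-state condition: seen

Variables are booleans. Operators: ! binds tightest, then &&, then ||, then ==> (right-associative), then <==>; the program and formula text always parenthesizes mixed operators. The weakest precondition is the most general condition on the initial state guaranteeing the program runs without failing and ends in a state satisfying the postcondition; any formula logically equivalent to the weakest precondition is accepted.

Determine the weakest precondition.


Working backward. After the program, seen must hold.
Then branch requires !seen; else branch requires seen.
Before the if: ((!w) ==> (!seen)) && (w ==> seen)
Before seen := !d: ((!w) ==> d) && (w ==> (!d))
Before d := w <==> seen: ((!w) ==> (w <==> seen)) && (w ==> (!(w <==> seen)))
Then branch requires w ==> (!w); else branch requires ((!w) ==> (w <==> seen)) && (w ==> (!(w <==> seen))).
Before the if: (d ==> (w ==> (!w))) && ((!d) ==> (((!w) ==> (w <==> seen)) && (w ==> (!(w <==> seen)))))
Answer: WP = (d ==> (w ==> (!w))) && ((!d) ==> (((!w) ==> (w <==> seen)) && (w ==> (!(w <==> seen)))))


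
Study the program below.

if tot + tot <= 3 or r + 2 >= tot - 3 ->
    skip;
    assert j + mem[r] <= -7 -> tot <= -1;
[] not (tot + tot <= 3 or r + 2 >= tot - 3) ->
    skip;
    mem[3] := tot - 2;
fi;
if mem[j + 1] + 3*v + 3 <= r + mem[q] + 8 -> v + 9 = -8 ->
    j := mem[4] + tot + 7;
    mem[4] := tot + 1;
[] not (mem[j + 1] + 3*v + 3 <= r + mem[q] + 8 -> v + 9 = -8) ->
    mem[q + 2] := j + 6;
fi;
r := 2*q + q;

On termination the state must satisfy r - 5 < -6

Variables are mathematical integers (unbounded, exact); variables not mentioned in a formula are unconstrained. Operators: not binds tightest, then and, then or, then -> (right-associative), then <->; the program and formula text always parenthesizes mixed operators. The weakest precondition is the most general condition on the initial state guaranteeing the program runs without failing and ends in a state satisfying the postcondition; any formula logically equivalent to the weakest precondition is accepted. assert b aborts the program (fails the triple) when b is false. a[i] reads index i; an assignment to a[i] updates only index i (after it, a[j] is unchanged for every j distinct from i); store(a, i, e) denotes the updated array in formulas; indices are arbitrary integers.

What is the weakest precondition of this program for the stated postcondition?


Working backward. After the program, the postcondition r - 5 < -6 must hold; in canonical form it is r < -1.
Before r := 2*q + q: 3*q < -1
Then branch requires 3*q < -1; else branch requires 3*q < -1.
Before the if: ((mem[j + 1] + 3*v <= mem[q] + r + 5 -> v = -17) -> 3*q < -1) and ((not (mem[j + 1] + 3*v <= mem[q] + r + 5 -> v = -17)) -> 3*q < -1)
Then branch requires (mem[r] + j <= -7 -> tot <= -1) and ((mem[j + 1] + 3*v <= mem[q] + r + 5 -> v = -17) -> 3*q < -1) and ((not (mem[j + 1] + 3*v <= mem[q] + r + 5 -> v = -17)) -> 3*q < -1); else branch requires ((store(mem, 3, tot - 2)[j + 1] + 3*v <= store(mem, 3, tot - 2)[q] + r + 5 -> v = -17) -> 3*q < -1) and ((not (store(mem, 3, tot - 2)[j + 1] + 3*v <= store(mem, 3, tot - 2)[q] + r + 5 -> v = -17)) -> 3*q < -1).
Before the if: ((2*tot <= 3 or r >= tot - 5) -> ((mem[r] + j <= -7 -> tot <= -1) and ((mem[j + 1] + 3*v <= mem[q] + r + 5 -> v = -17) -> 3*q < -1) and ((not (mem[j + 1] + 3*v <= mem[q] + r + 5 -> v = -17)) -> 3*q < -1))) and ((not (2*tot <= 3 or r >= tot - 5)) -> (((store(mem, 3, tot - 2)[j + 1] + 3*v <= store(mem, 3, tot - 2)[q] + r + 5 -> v = -17) -> 3*q < -1) and ((not (store(mem, 3, tot - 2)[j + 1] + 3*v <= store(mem, 3, tot - 2)[q] + r + 5 -> v = -17)) -> 3*q < -1)))
Answer: WP = ((2*tot <= 3 or r >= tot - 5) -> ((mem[r] + j <= -7 -> tot <= -1) and ((mem[j + 1] + 3*v <= mem[q] + r + 5 -> v = -17) -> 3*q < -1) and ((not (mem[j + 1] + 3*v <= mem[q] + r + 5 -> v = -17)) -> 3*q < -1))) and ((not (2*tot <= 3 or r >= tot - 5)) -> (((store(mem, 3, tot - 2)[j + 1] + 3*v <= store(mem, 3, tot - 2)[q] + r + 5 -> v = -17) -> 3*q < -1) and ((not (store(mem, 3, tot - 2)[j + 1] + 3*v <= store(mem, 3, tot - 2)[q] + r + 5 -> v = -17)) -> 3*q < -1)))


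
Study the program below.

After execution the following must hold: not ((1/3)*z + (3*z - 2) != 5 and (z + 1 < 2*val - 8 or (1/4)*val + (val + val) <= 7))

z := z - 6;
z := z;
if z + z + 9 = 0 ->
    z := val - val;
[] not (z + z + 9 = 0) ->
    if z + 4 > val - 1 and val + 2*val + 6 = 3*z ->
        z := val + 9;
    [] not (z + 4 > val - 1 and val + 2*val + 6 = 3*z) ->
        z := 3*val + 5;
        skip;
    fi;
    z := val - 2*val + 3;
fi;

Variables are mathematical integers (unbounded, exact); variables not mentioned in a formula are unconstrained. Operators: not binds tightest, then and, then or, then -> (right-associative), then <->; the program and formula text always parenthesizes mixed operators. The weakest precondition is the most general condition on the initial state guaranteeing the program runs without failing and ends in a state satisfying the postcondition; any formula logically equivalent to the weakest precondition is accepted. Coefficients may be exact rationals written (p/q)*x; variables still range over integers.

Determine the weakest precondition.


Working backward. After the program, the postcondition not ((1/3)*z + (3*z - 2) != 5 and (z + 1 < 2*val - 8 or (1/4)*val + (val + val) <= 7)) must hold; in canonical form it is not ((10/3)*z != 7 and (z < 2*val - 9 or (9/4)*val <= 7)).
Then branch requires not (2*val > 9 or (9/4)*val <= 7); else branch requires ((z > val - 5 and 3*val = 3*z - 6) -> (not ((10/3)*val != 3 and (3*val > 12 or (9/4)*val <= 7)))) and ((not (z > val - 5 and 3*val = 3*z - 6)) -> (not ((10/3)*val != 3 and (3*val > 12 or (9/4)*val <= 7)))).
Before the if: (2*z = -9 -> (not (2*val > 9 or (9/4)*val <= 7))) and ((not (2*z = -9)) -> (((z > val - 5 and 3*val = 3*z - 6) -> (not ((10/3)*val != 3 and (3*val > 12 or (9/4)*val <= 7)))) and ((not (z > val - 5 and 3*val = 3*z - 6)) -> (not ((10/3)*val != 3 and (3*val > 12 or (9/4)*val <= 7))))))
Before z := z: (2*z = -9 -> (not (2*val > 9 or (9/4)*val <= 7))) and ((not (2*z = -9)) -> (((z > val - 5 and 3*val = 3*z - 6) -> (not ((10/3)*val != 3 and (3*val > 12 or (9/4)*val <= 7)))) and ((not (z > val - 5 and 3*val = 3*z - 6)) -> (not ((10/3)*val != 3 and (3*val > 12 or (9/4)*val <= 7))))))
Before z := z - 6: (2*z = 3 -> (not (2*val > 9 or (9/4)*val <= 7))) and ((not (2*z = 3)) -> (((z > val + 1 and 3*val = 3*z - 24) -> (not ((10/3)*val != 3 and (3*val > 12 or (9/4)*val <= 7)))) and ((not (z > val + 1 and 3*val = 3*z - 24)) -> (not ((10/3)*val != 3 and (3*val > 12 or (9/4)*val <= 7))))))
Answer: WP = (2*z = 3 -> (not (2*val > 9 or (9/4)*val <= 7))) and ((not (2*z = 3)) -> (((z > val + 1 and 3*val = 3*z - 24) -> (not ((10/3)*val != 3 and (3*val > 12 or (9/4)*val <= 7)))) and ((not (z > val + 1 and 3*val = 3*z - 24)) -> (not ((10/3)*val != 3 and (3*val > 12 or (9/4)*val <= 7))))))


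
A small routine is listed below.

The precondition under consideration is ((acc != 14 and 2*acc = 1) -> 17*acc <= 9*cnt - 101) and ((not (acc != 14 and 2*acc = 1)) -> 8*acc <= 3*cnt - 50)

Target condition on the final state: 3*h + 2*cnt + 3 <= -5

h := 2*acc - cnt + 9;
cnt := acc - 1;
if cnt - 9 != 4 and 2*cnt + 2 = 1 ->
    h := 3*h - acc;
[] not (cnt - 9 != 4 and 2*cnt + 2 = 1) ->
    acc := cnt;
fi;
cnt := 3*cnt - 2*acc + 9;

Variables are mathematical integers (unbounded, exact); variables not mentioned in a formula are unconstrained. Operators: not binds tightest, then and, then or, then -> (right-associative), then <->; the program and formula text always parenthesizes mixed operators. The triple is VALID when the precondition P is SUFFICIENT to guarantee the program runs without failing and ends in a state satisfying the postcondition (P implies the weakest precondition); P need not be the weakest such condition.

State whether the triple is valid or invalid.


Working backward. After the program, the postcondition 3*h + 2*cnt + 3 <= -5 must hold; in canonical form it is 2*cnt + 3*h <= -8.
Before cnt := 3*cnt - 2*acc + 9: 6*cnt + 3*h <= 4*acc - 26
Then branch requires 6*cnt + 9*h <= 7*acc - 26; else branch requires 2*cnt + 3*h <= -26.
Before the if: ((cnt != 13 and 2*cnt = -1) -> 6*cnt + 9*h <= 7*acc - 26) and ((not (cnt != 13 and 2*cnt = -1)) -> 2*cnt + 3*h <= -26)
Before cnt := acc - 1: ((acc != 14 and 2*acc = 1) -> 9*h <= acc - 20) and ((not (acc != 14 and 2*acc = 1)) -> 2*acc + 3*h <= -24)
Before h := 2*acc - cnt + 9: ((acc != 14 and 2*acc = 1) -> 17*acc <= 9*cnt - 101) and ((not (acc != 14 and 2*acc = 1)) -> 8*acc <= 3*cnt - 51)
The weakest precondition is ((acc != 14 and 2*acc = 1) -> 17*acc <= 9*cnt - 101) and ((not (acc != 14 and 2*acc = 1)) -> 8*acc <= 3*cnt - 51).
Check whether ((acc != 14 and 2*acc = 1) -> 17*acc <= 9*cnt - 101) and ((not (acc != 14 and 2*acc = 1)) -> 8*acc <= 3*cnt - 50) implies it.
Countermodel: at the initial state acc = 2, cnt = 22, the precondition holds but the weakest precondition fails.
Answer: invalid


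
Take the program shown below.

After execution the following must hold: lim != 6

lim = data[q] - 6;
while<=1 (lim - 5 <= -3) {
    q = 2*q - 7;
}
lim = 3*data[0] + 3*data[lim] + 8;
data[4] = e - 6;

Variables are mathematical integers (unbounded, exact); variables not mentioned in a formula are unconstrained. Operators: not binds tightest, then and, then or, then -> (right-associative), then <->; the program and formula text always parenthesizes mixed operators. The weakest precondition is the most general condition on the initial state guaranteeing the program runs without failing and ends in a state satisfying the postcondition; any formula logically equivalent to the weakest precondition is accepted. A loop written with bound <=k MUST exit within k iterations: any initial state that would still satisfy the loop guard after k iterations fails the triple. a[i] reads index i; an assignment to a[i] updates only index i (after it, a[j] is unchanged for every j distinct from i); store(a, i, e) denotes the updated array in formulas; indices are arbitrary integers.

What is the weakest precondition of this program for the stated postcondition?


Working backward. After the program, lim != 6 must hold.
Before data[4] := e - 6: lim != 6
Before lim := 3*data[0] + 3*data[lim] + 8: 3*data[0] + 3*data[lim] != -2
Before the loop (bound <=1), unroll the exhaustion recursion (WP_0 = exit-now case; WP_j = one more guarded iteration, up to j = 1):
  WP_0: (not (lim <= 2)) and 3*data[0] + 3*data[lim] != -2
  WP_1: (lim <= 2 -> ((not (lim <= 2)) and 3*data[0] + 3*data[lim] != -2)) and ((not (lim <= 2)) -> 3*data[0] + 3*data[lim] != -2)
So before the loop: (lim <= 2 -> ((not (lim <= 2)) and 3*data[0] + 3*data[lim] != -2)) and ((not (lim <= 2)) -> 3*data[0] + 3*data[lim] != -2)
Before lim := data[q] - 6: (data[q] <= 8 -> ((not (data[q] <= 8)) and 3*data[0] + 3*data[data[q] - 6] != -2)) and ((not (data[q] <= 8)) -> 3*data[0] + 3*data[data[q] - 6] != -2)
Answer: WP = (data[q] <= 8 -> ((not (data[q] <= 8)) and 3*data[0] + 3*data[data[q] - 6] != -2)) and ((not (data[q] <= 8)) -> 3*data[0] + 3*data[data[q] - 6] != -2)


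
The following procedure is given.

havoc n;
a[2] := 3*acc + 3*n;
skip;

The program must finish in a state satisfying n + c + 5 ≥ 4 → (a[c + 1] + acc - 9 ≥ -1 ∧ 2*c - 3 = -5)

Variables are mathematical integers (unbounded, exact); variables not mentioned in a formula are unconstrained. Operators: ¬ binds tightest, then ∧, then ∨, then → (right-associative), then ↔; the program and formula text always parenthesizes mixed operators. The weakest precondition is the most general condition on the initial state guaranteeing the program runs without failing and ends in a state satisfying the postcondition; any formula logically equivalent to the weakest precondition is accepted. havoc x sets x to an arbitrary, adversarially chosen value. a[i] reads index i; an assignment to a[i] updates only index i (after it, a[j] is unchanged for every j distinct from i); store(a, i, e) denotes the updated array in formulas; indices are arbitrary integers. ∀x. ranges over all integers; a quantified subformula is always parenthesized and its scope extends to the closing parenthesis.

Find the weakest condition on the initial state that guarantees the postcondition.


Working backward. After the program, the postcondition n + c + 5 ≥ 4 → (a[c + 1] + acc - 9 ≥ -1 ∧ 2*c - 3 = -5) must hold; in canonical form it is c + n ≥ -1 → (a[c + 1] + acc ≥ 8 ∧ 2*c = -2).
Before skip: c + n ≥ -1 → (a[c + 1] + acc ≥ 8 ∧ 2*c = -2)
Before a[2] := 3*acc + 3*n: c + n ≥ -1 → (store(a, 2, 3*acc + 3*n)[c + 1] + acc ≥ 8 ∧ 2*c = -2)
Before havoc n: ∀n_1. (c + n_1 ≥ -1 → (store(a, 2, 3*acc + 3*n_1)[c + 1] + acc ≥ 8 ∧ 2*c = -2))
Answer: WP = ∀n_1. (c + n_1 ≥ -1 → (store(a, 2, 3*acc + 3*n_1)[c + 1] + acc ≥ 8 ∧ 2*c = -2))
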